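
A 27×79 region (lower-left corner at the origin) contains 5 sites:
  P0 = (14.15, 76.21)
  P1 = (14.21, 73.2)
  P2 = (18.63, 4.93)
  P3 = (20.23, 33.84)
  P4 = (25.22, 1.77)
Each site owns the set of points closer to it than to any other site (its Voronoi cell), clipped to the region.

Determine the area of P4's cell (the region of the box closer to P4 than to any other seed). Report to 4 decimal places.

1. box [0,27]×[0,79]: [(0, 0) (27, 0) (27, 79) (0, 79)]
2. ⊥bis P4·P0 via (19.685,38.99): [(0, 36.0626) (0, 0) (27, 0) (27, 40.0778)]  |A|=1027.8961
3. ⊥bis P4·P1 via (19.715,37.485): [(0, 34.4462) (0, 0) (27, 0) (27, 38.6079)]  |A|=986.2301
4. ⊥bis P4·P2 via (21.925,3.35): [(20.3186, 0) (27, 0) (27, 13.9336)]  |A|=46.5479
5. ⊥bis P4·P3 via (22.725,17.805): [(20.3186, 0) (27, 0) (27, 13.9336)]  |A|=46.5479
6. canonical 3-gon: [(20.3186, 0) (27, 0) (27, 13.9336)]
7. shoelace: 46.5479

Area of P4's cell: 46.5479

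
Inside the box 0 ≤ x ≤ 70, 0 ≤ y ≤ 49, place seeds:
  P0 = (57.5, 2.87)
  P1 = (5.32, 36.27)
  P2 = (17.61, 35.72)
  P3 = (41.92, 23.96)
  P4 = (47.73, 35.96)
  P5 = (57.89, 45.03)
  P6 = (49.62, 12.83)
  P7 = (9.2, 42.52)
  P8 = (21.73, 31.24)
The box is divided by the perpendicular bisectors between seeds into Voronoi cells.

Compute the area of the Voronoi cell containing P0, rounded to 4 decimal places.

Area of P0's cell: 274.9136

1. box [0,70]×[0,49]: [(0, 0) (70, 0) (70, 49) (0, 49)]
2. ⊥bis P0·P1 via (31.41,19.57): [(18.8834, 0) (70, 0) (70, 49) (50.2479, 49)]  |A|=1736.283
3. ⊥bis P0·P2 via (37.555,19.295): [(21.6653, 0) (70, 0) (70, 49) (62.0175, 49)]  |A|=1379.7717
4. ⊥bis P0·P3 via (49.71,13.415): [(31.5507, 0) (70, 0) (70, 28.404)]  |A|=546.0575
5. ⊥bis P0·P4 via (52.615,19.415): [(61.3052, 21.9808) (31.5507, 0) (70, 0) (70, 24.548)]  |A|=529.294
6. ⊥bis P0·P5 via (57.695,23.95): [(67.6623, 23.8578) (61.3052, 21.9808) (31.5507, 0) (70, 0) (70, 23.8362)]  |A|=528.462
7. ⊥bis P0·P6 via (53.56,7.85): [(43.6379, 0) (70, 0) (70, 20.8567)]  |A|=274.9136
8. ⊥bis P0·P7 via (33.35,22.695): [(43.6379, 0) (70, 0) (70, 20.8567)]  |A|=274.9136
9. ⊥bis P0·P8 via (39.615,17.055): [(43.6379, 0) (70, 0) (70, 20.8567)]  |A|=274.9136
10. canonical 3-gon: [(43.6379, 0) (70, 0) (70, 20.8567)]
11. shoelace: 274.9136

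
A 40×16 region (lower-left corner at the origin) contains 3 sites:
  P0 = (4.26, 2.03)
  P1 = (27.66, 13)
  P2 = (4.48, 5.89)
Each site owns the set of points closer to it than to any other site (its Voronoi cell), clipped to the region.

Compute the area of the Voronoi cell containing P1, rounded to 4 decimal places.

1. box [0,40]×[0,16]: [(0, 0) (40, 0) (40, 16) (0, 16)]
2. ⊥bis P1·P0 via (15.96,7.515): [(19.4831, 0) (40, 0) (40, 16) (11.9822, 16)]  |A|=388.2779
3. ⊥bis P1·P2 via (16.07,9.445): [(17.9905, 3.1837) (19.4831, 0) (40, 0) (40, 16) (14.0594, 16)]  |A|=374.967
4. canonical 5-gon: [(17.9905, 3.1837) (19.4831, 0) (40, 0) (40, 16) (14.0594, 16)]
5. shoelace: 374.967

Area of P1's cell: 374.9670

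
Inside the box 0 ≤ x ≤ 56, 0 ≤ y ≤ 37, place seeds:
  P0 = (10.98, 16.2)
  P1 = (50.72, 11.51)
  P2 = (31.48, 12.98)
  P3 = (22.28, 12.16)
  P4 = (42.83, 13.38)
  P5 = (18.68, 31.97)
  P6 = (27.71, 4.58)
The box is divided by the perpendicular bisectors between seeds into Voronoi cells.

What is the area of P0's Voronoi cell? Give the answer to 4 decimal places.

Area of P0's cell: 429.8902

1. box [0,56]×[0,37]: [(0, 0) (56, 0) (56, 37) (0, 37)]
2. ⊥bis P0·P1 via (30.85,13.855): [(0, 0) (29.2149, 0) (33.5815, 37) (0, 37)]  |A|=1161.733
3. ⊥bis P0·P2 via (21.23,14.59): [(0, 0) (18.9383, 0) (24.75, 37) (0, 37)]  |A|=808.2338
4. ⊥bis P0·P3 via (16.63,14.18): [(0, 0) (11.5603, 0) (24.7197, 36.8072) (24.75, 37) (0, 37)]  |A|=672.4526
5. ⊥bis P0·P4 via (26.905,14.79): [(0, 0) (11.5603, 0) (24.7197, 36.8072) (24.75, 37) (0, 37)]  |A|=672.4526
6. ⊥bis P0·P5 via (14.83,24.085): [(0, 31.326) (0, 0) (11.5603, 0) (19.3774, 21.8646)]  |A|=429.8902
7. ⊥bis P0·P6 via (19.345,10.39): [(0, 31.326) (0, 0) (11.5603, 0) (19.3774, 21.8646)]  |A|=429.8902
8. canonical 4-gon: [(0, 31.326) (0, 0) (11.5603, 0) (19.3774, 21.8646)]
9. shoelace: 429.8902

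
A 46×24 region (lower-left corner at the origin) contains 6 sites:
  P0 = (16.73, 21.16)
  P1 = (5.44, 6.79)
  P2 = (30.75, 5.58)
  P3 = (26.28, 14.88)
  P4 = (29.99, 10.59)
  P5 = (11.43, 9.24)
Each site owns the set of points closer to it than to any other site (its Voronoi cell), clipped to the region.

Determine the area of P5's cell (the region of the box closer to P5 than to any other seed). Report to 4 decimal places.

Area of P5's cell: 185.7937

1. box [0,46]×[0,24]: [(0, 0) (46, 0) (46, 24) (0, 24)]
2. ⊥bis P5·P0 via (14.08,15.2): [(0, 21.4604) (0, 0) (46, 0) (46, 1.0074)]  |A|=516.7591
3. ⊥bis P5·P1 via (8.435,8.015): [(3.5882, 19.865) (11.7133, 0) (46, 0) (46, 1.0074)]  |A|=361.9154
4. ⊥bis P5·P2 via (21.09,7.41): [(21.9065, 11.7201) (3.5882, 19.865) (11.7133, 0) (19.6862, 0)]  |A|=195.5798
5. ⊥bis P5·P3 via (18.855,12.06): [(20.9339, 6.5862) (18.3903, 13.2835) (3.5882, 19.865) (11.7133, 0) (19.6862, 0)]  |A|=185.7937
6. ⊥bis P5·P4 via (20.71,9.915): [(20.9339, 6.5862) (18.3903, 13.2835) (3.5882, 19.865) (11.7133, 0) (19.6862, 0)]  |A|=185.7937
7. canonical 5-gon: [(20.9339, 6.5862) (18.3903, 13.2835) (3.5882, 19.865) (11.7133, 0) (19.6862, 0)]
8. shoelace: 185.7937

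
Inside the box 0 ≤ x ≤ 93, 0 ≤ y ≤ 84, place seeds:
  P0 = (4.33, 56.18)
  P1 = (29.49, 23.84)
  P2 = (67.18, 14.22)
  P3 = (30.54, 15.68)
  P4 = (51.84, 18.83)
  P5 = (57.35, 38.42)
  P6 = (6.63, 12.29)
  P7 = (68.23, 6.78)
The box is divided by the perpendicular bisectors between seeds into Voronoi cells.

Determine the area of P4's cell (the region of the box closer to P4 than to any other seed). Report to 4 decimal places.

1. box [0,93]×[0,84]: [(0, 0) (93, 0) (93, 84) (0, 84)]
2. ⊥bis P4·P0 via (28.085,37.505): [(0, 1.7803) (0, 0) (93, 0) (93, 84) (64.6371, 84)]  |A|=5154.7796
3. ⊥bis P4·P1 via (40.665,21.335): [(50.7533, 66.3395) (35.8825, 0) (93, 0) (93, 84) (64.6371, 84)]  |A|=3919.3876
4. ⊥bis P4·P2 via (59.51,16.525): [(50.7533, 66.3395) (35.8825, 0) (54.5439, 0) (79.7877, 84) (64.6371, 84)]  |A|=1749.3135
5. ⊥bis P4·P3 via (41.19,17.255): [(50.7533, 66.3395) (40.6178, 21.1243) (43.7418, 0) (54.5439, 0) (79.7877, 84) (64.6371, 84)]  |A|=1666.3026
6. ⊥bis P4·P5 via (54.595,28.625): [(43.0284, 31.8783) (40.6178, 21.1243) (43.7418, 0) (54.5439, 0) (62.4798, 26.4073)]  |A|=492.9737
7. ⊥bis P4·P6 via (29.235,15.56): [(43.0284, 31.8783) (40.6178, 21.1243) (43.7418, 0) (54.5439, 0) (62.4798, 26.4073)]  |A|=492.9737
8. ⊥bis P4·P7 via (60.035,12.805): [(43.0284, 31.8783) (40.6178, 21.1243) (43.7418, 0) (50.6207, 0) (57.2562, 9.0254) (62.4798, 26.4073)]  |A|=475.2697
9. canonical 6-gon: [(43.0284, 31.8783) (40.6178, 21.1243) (43.7418, 0) (50.6207, 0) (57.2562, 9.0254) (62.4798, 26.4073)]
10. shoelace: 475.2697

Area of P4's cell: 475.2697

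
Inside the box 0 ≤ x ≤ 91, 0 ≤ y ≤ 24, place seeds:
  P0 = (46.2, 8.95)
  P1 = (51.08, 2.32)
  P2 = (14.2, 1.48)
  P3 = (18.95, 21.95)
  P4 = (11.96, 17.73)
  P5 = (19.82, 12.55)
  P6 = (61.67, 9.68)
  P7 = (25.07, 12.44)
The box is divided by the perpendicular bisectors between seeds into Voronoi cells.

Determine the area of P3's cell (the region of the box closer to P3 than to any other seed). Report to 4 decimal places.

1. box [0,91]×[0,24]: [(0, 0) (91, 0) (91, 24) (0, 24)]
2. ⊥bis P3·P0 via (32.575,15.45): [(0, 0) (25.2044, 0) (36.6539, 24) (0, 24)]  |A|=742.2991
3. ⊥bis P3·P1 via (35.015,12.135): [(0, 0) (25.2044, 0) (36.6539, 24) (0, 24)]  |A|=742.2991
4. ⊥bis P3·P2 via (16.575,11.715): [(0, 15.5612) (29.3761, 8.7446) (36.6539, 24) (0, 24)]  |A|=403.5356
5. ⊥bis P3·P4 via (15.455,19.84): [(20.9769, 10.6936) (29.3761, 8.7446) (36.6539, 24) (12.9435, 24)]  |A|=228.9093
6. ⊥bis P3·P5 via (19.385,17.25): [(17.1439, 17.0426) (34.0827, 18.6103) (36.6539, 24) (12.9435, 24)]  |A|=126.1135
7. ⊥bis P3·P6 via (40.31,15.815): [(17.1439, 17.0426) (34.0827, 18.6103) (36.6539, 24) (12.9435, 24)]  |A|=126.1135
8. ⊥bis P3·P7 via (22.01,17.195): [(17.1439, 17.0426) (22.5508, 17.543) (32.5844, 24) (12.9435, 24)]  |A|=83.2707
9. canonical 4-gon: [(17.1439, 17.0426) (22.5508, 17.543) (32.5844, 24) (12.9435, 24)]
10. shoelace: 83.2707

Area of P3's cell: 83.2707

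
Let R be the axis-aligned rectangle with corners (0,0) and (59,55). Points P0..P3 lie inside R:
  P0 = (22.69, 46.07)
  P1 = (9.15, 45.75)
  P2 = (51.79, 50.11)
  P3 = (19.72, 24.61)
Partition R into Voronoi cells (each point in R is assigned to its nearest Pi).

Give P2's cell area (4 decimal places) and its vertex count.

Area of P2's cell: 712.1998 (4 vertices)

1. box [0,59]×[0,55]: [(0, 0) (59, 0) (59, 55) (0, 55)]
2. ⊥bis P2·P0 via (37.24,48.09): [(43.9164, 0) (59, 0) (59, 55) (36.2807, 55)]  |A|=1039.5801
3. ⊥bis P2·P1 via (30.47,47.93): [(43.9164, 0) (59, 0) (59, 55) (36.2807, 55)]  |A|=1039.5801
4. ⊥bis P2·P3 via (35.755,37.36): [(39.3589, 32.8276) (59, 8.126) (59, 55) (36.2807, 55)]  |A|=712.1998
5. canonical 4-gon: [(39.3589, 32.8276) (59, 8.126) (59, 55) (36.2807, 55)]
6. shoelace: 712.1998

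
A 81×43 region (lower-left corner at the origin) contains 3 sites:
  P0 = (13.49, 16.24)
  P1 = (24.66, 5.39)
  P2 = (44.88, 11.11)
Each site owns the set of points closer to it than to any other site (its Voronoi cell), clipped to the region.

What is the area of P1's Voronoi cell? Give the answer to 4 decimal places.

Area of P1's cell: 324.5746

1. box [0,81]×[0,43]: [(0, 0) (81, 0) (81, 43) (0, 43)]
2. ⊥bis P1·P0 via (19.075,10.815): [(8.5698, 0) (81, 0) (81, 43) (50.338, 43)]  |A|=2216.4825
3. ⊥bis P1·P2 via (34.77,8.25): [(30.6681, 22.75) (8.5698, 0) (37.1038, 0)]  |A|=324.5746
4. canonical 3-gon: [(30.6681, 22.75) (8.5698, 0) (37.1038, 0)]
5. shoelace: 324.5746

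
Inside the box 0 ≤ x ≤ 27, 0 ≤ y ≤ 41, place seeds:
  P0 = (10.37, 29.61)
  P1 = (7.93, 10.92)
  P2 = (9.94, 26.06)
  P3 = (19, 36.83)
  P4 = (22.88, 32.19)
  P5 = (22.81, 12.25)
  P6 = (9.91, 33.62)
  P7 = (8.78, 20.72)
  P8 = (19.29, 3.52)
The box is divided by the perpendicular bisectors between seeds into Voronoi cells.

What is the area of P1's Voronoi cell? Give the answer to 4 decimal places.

Area of P1's cell: 211.4997

1. box [0,27]×[0,41]: [(0, 0) (27, 0) (27, 41) (0, 41)]
2. ⊥bis P1·P0 via (9.15,20.265): [(0, 21.4595) (0, 0) (27, 0) (27, 17.9347)]  |A|=531.8218
3. ⊥bis P1·P2 via (8.935,18.49): [(0, 19.6762) (0, 0) (27, 0) (27, 16.0917)]  |A|=482.8666
4. ⊥bis P1·P3 via (13.465,23.875): [(0, 19.6762) (0, 0) (27, 0) (27, 16.0917)]  |A|=482.8666
5. ⊥bis P1·P4 via (15.405,21.555): [(22.2879, 16.7173) (0, 19.6762) (0, 0) (27, 0) (27, 13.4052)]  |A|=476.5371
6. ⊥bis P1·P5 via (15.37,11.585): [(14.8227, 17.7083) (0, 19.6762) (0, 0) (16.4055, 0)]  |A|=291.0842
7. ⊥bis P1·P6 via (8.92,22.27): [(14.8227, 17.7083) (0, 19.6762) (0, 0) (16.4055, 0)]  |A|=291.0842
8. ⊥bis P1·P7 via (8.355,15.82): [(15.0433, 15.2399) (0, 16.5447) (0, 0) (16.4055, 0)]  |A|=249.4523
9. ⊥bis P1·P8 via (13.61,7.22): [(15.5007, 10.1225) (15.0433, 15.2399) (0, 16.5447) (0, 0) (8.9068, 0)]  |A|=211.4997
10. canonical 5-gon: [(15.5007, 10.1225) (15.0433, 15.2399) (0, 16.5447) (0, 0) (8.9068, 0)]
11. shoelace: 211.4997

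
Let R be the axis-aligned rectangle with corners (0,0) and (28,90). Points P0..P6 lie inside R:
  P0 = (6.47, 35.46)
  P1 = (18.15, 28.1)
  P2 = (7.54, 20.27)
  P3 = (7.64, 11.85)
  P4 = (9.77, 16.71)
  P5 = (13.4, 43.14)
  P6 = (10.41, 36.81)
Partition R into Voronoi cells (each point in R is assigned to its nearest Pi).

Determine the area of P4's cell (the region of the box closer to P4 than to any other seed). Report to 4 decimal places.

1. box [0,28]×[0,90]: [(0, 0) (28, 0) (28, 90) (0, 90)]
2. ⊥bis P4·P0 via (8.12,26.085): [(0, 24.6559) (0, 0) (28, 0) (28, 29.5839)]  |A|=759.3566
3. ⊥bis P4·P1 via (13.96,22.405): [(8.7964, 26.204) (0, 24.6559) (0, 0) (28, 0) (28, 12.0753)]  |A|=591.2427
4. ⊥bis P4·P2 via (8.655,18.49): [(14.3946, 22.0853) (0, 13.0685) (0, 0) (28, 0) (28, 12.0753)]  |A|=485.3963
5. ⊥bis P4·P3 via (8.705,14.28): [(14.3946, 22.0853) (4.7213, 16.0259) (28, 5.8235) (28, 12.0753)]  |A|=162.4008
6. ⊥bis P4·P5 via (11.585,29.925): [(14.3946, 22.0853) (4.7213, 16.0259) (28, 5.8235) (28, 12.0753)]  |A|=162.4008
7. ⊥bis P4·P6 via (10.09,26.76): [(14.3946, 22.0853) (4.7213, 16.0259) (28, 5.8235) (28, 12.0753)]  |A|=162.4008
8. canonical 4-gon: [(14.3946, 22.0853) (4.7213, 16.0259) (28, 5.8235) (28, 12.0753)]
9. shoelace: 162.4008

Area of P4's cell: 162.4008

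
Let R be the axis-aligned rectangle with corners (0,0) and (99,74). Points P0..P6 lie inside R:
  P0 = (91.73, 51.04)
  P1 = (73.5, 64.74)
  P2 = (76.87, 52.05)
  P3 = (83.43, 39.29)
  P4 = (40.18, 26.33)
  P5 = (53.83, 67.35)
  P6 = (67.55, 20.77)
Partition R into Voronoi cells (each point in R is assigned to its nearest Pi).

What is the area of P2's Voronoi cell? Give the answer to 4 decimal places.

1. box [0,99]×[0,74]: [(0, 0) (99, 0) (99, 74) (0, 74)]
2. ⊥bis P2·P0 via (84.3,51.545): [(0, 0) (80.7966, 0) (85.8262, 74) (0, 74)]  |A|=6165.0443
3. ⊥bis P2·P1 via (75.185,58.395): [(0, 38.4286) (0, 0) (80.7966, 0) (84.9417, 60.986)]  |A|=4095.8272
4. ⊥bis P2·P3 via (80.15,45.67): [(0, 38.4286) (0, 4.4644) (84.0365, 47.6681) (84.9417, 60.986)]  |A|=1982.5335
5. ⊥bis P2·P4 via (58.525,39.19): [(49.7898, 51.651) (60.9147, 35.781) (84.0365, 47.6681) (84.9417, 60.986)]  |A|=479.4427
6. ⊥bis P2·P5 via (65.35,59.7): [(62.1921, 54.9446) (55.0356, 44.1677) (60.9147, 35.781) (84.0365, 47.6681) (84.9417, 60.986)]  |A|=424.399
7. ⊥bis P2·P6 via (72.21,36.41): [(62.1921, 54.9446) (55.0356, 44.1677) (57.3753, 40.8301) (65.8336, 38.3099) (84.0365, 47.6681) (84.9417, 60.986)]  |A|=407.5058
8. canonical 6-gon: [(62.1921, 54.9446) (55.0356, 44.1677) (57.3753, 40.8301) (65.8336, 38.3099) (84.0365, 47.6681) (84.9417, 60.986)]
9. shoelace: 407.5058

Area of P2's cell: 407.5058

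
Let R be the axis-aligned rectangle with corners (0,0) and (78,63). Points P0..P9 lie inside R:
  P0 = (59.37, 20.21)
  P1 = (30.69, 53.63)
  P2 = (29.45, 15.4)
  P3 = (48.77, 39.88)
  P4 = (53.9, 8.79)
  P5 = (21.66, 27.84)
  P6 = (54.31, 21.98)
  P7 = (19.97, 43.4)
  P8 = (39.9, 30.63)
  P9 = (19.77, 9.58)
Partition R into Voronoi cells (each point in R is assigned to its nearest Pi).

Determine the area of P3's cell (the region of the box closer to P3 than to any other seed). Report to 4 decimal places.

Area of P3's cell: 958.8434

1. box [0,78]×[0,63]: [(0, 0) (78, 0) (78, 63) (0, 63)]
2. ⊥bis P3·P0 via (54.07,30.045): [(0, 0.9071) (78, 42.9407) (78, 63) (0, 63)]  |A|=3203.9357
3. ⊥bis P3·P1 via (39.73,46.755): [(8.2388, 5.347) (78, 42.9407) (78, 63) (52.0845, 63)]  |A|=1446.7357
4. ⊥bis P3·P2 via (39.11,27.64): [(30.4129, 34.5039) (43.3693, 24.2785) (78, 42.9407) (78, 63) (52.0845, 63)]  |A|=1144.482
5. ⊥bis P3·P4 via (51.335,24.335): [(30.4129, 34.5039) (43.3693, 24.2785) (78, 42.9407) (78, 63) (52.0845, 63)]  |A|=1144.482
6. ⊥bis P3·P5 via (35.215,33.86): [(33.2641, 38.2529) (37.3662, 29.0162) (43.3693, 24.2785) (78, 42.9407) (78, 63) (52.0845, 63)]  |A|=1123.6251
7. ⊥bis P3·P6 via (51.54,30.93): [(33.2641, 38.2529) (37.3662, 29.0162) (39.617, 27.2399) (61.3414, 33.9635) (78, 42.9407) (78, 63) (52.0845, 63)]  |A|=1078.8433
8. ⊥bis P3·P7 via (34.37,41.64): [(34.0885, 39.337) (33.8067, 37.0311) (37.3662, 29.0162) (39.617, 27.2399) (61.3414, 33.9635) (78, 42.9407) (78, 63) (52.0845, 63)]  |A|=1078.0455
9. ⊥bis P3·P8 via (44.335,35.255): [(36.6145, 42.6584) (49.5028, 30.2995) (61.3414, 33.9635) (78, 42.9407) (78, 63) (52.0845, 63)]  |A|=958.8434
10. ⊥bis P3·P9 via (34.27,24.73): [(36.6145, 42.6584) (49.5028, 30.2995) (61.3414, 33.9635) (78, 42.9407) (78, 63) (52.0845, 63)]  |A|=958.8434
11. canonical 6-gon: [(36.6145, 42.6584) (49.5028, 30.2995) (61.3414, 33.9635) (78, 42.9407) (78, 63) (52.0845, 63)]
12. shoelace: 958.8434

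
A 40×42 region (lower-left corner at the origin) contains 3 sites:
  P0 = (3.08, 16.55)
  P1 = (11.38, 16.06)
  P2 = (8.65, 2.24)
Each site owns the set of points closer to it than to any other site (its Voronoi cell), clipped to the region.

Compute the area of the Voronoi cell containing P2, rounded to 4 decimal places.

Area of P2's cell: 273.3579

1. box [0,40]×[0,42]: [(0, 0) (40, 0) (40, 42) (0, 42)]
2. ⊥bis P2·P0 via (5.865,9.395): [(0, 7.1121) (0, 0) (40, 0) (40, 22.6816)]  |A|=595.8753
3. ⊥bis P2·P1 via (10.015,9.15): [(6.8446, 9.7763) (0, 7.1121) (0, 0) (40, 0) (40, 3.2268)]  |A|=273.3579
4. canonical 5-gon: [(6.8446, 9.7763) (0, 7.1121) (0, 0) (40, 0) (40, 3.2268)]
5. shoelace: 273.3579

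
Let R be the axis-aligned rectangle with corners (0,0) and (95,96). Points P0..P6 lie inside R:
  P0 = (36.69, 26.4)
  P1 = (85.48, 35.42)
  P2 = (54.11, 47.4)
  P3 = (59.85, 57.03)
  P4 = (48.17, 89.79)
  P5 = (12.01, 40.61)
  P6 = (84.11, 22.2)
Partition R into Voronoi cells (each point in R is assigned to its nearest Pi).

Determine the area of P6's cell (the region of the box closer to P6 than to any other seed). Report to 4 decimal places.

1. box [0,95]×[0,96]: [(0, 0) (95, 0) (95, 96) (0, 96)]
2. ⊥bis P6·P0 via (60.4,24.3): [(58.2477, 0) (95, 0) (95, 96) (66.7505, 96)]  |A|=3120.085
3. ⊥bis P6·P1 via (84.795,28.81): [(61.0177, 31.2741) (58.2477, 0) (95, 0) (95, 27.7524)]  |A|=1046.2423
4. ⊥bis P6·P2 via (69.11,34.8): [(65.7374, 30.785) (60.413, 24.4464) (58.2477, 0) (95, 0) (95, 27.7524)]  |A|=1029.9822
5. ⊥bis P6·P3 via (71.98,39.615): [(65.7374, 30.785) (60.413, 24.4464) (58.2477, 0) (95, 0) (95, 27.7524)]  |A|=1029.9822
6. ⊥bis P6·P4 via (66.14,55.995): [(65.7374, 30.785) (60.413, 24.4464) (58.2477, 0) (95, 0) (95, 27.7524)]  |A|=1029.9822
7. ⊥bis P6·P5 via (48.06,31.405): [(65.7374, 30.785) (60.413, 24.4464) (58.2477, 0) (95, 0) (95, 27.7524)]  |A|=1029.9822
8. canonical 5-gon: [(65.7374, 30.785) (60.413, 24.4464) (58.2477, 0) (95, 0) (95, 27.7524)]
9. shoelace: 1029.9822

Area of P6's cell: 1029.9822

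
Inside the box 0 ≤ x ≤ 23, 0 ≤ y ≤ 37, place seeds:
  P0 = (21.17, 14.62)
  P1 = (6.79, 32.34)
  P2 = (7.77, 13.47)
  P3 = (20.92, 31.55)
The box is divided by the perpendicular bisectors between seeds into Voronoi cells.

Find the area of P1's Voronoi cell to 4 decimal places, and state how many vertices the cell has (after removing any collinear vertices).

1. box [0,23]×[0,37]: [(0, 0) (23, 0) (23, 37) (0, 37)]
2. ⊥bis P1·P0 via (13.98,23.48): [(0, 12.1351) (23, 30.7998) (23, 37) (0, 37)]  |A|=357.2487
3. ⊥bis P1·P2 via (7.28,22.905): [(0, 22.5269) (13.6811, 23.2374) (23, 30.7998) (23, 37) (0, 37)]  |A|=286.1626
4. ⊥bis P1·P3 via (13.855,31.945): [(0, 22.5269) (13.3673, 23.2211) (14.1376, 37) (0, 37)]  |A|=194.1329
5. canonical 4-gon: [(0, 22.5269) (13.3673, 23.2211) (14.1376, 37) (0, 37)]
6. shoelace: 194.1329

Area of P1's cell: 194.1329 (4 vertices)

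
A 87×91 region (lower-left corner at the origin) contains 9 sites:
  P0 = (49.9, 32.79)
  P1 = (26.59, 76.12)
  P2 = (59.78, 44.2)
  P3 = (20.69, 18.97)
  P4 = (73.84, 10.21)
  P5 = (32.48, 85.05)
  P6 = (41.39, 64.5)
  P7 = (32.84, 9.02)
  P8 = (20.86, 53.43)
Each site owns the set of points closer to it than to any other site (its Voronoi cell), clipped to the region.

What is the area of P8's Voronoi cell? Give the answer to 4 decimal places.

1. box [0,87]×[0,91]: [(0, 0) (87, 0) (87, 91) (0, 91)]
2. ⊥bis P8·P0 via (35.38,43.11): [(0, 0) (4.7398, 0) (69.4175, 91) (0, 91)]  |A|=3374.1597
3. ⊥bis P8·P1 via (23.725,64.775): [(0, 70.7664) (0, 0) (4.7398, 0) (46.6615, 58.9828)]  |A|=1790.8156
4. ⊥bis P8·P2 via (40.32,48.815): [(42.9534, 59.9192) (0, 70.7664) (0, 0) (4.7398, 0) (40.7633, 50.6841)]  |A|=1772.6681
5. ⊥bis P8·P3 via (20.775,36.2): [(42.9534, 59.9192) (0, 70.7664) (0, 36.3025) (30.4349, 36.1523) (40.7633, 50.6841)]  |A|=1134.5589
6. ⊥bis P8·P4 via (47.35,31.82): [(42.9534, 59.9192) (0, 70.7664) (0, 36.3025) (30.4349, 36.1523) (40.7633, 50.6841)]  |A|=1134.5589
7. ⊥bis P8·P5 via (26.67,69.24): [(42.9534, 59.9192) (0, 70.7664) (0, 36.3025) (30.4349, 36.1523) (40.7633, 50.6841)]  |A|=1134.5589
8. ⊥bis P8·P6 via (31.125,58.965): [(28.6648, 63.5275) (0, 70.7664) (0, 36.3025) (30.4349, 36.1523) (37.8217, 46.5455)]  |A|=1020.7046
9. ⊥bis P8·P7 via (26.85,31.225): [(28.6648, 63.5275) (0, 70.7664) (0, 36.3025) (30.4349, 36.1523) (37.8217, 46.5455)]  |A|=1020.7046
10. canonical 5-gon: [(28.6648, 63.5275) (0, 70.7664) (0, 36.3025) (30.4349, 36.1523) (37.8217, 46.5455)]
11. shoelace: 1020.7046

Area of P8's cell: 1020.7046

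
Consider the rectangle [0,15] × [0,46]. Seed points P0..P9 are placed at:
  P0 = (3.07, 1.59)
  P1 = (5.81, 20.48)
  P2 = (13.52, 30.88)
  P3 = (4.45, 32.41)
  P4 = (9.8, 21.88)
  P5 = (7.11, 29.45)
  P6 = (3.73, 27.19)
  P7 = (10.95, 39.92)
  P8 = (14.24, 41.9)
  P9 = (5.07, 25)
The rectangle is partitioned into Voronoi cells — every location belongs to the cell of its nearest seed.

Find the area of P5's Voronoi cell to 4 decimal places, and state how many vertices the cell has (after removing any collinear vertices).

Area of P5's cell: 30.7844 (5 vertices)

1. box [0,15]×[0,46]: [(0, 0) (15, 0) (15, 46) (0, 46)]
2. ⊥bis P5·P0 via (5.09,15.52): [(0, 16.2581) (15, 14.0829) (15, 46) (0, 46)]  |A|=462.4421
3. ⊥bis P5·P1 via (6.46,24.965): [(0, 25.9012) (15, 23.7273) (15, 46) (0, 46)]  |A|=317.7859
4. ⊥bis P5·P2 via (10.315,30.165): [(0, 25.9012) (11.6426, 24.2139) (6.7824, 46) (0, 46)]  |A|=190.8821
5. ⊥bis P5·P3 via (5.78,30.93): [(0.1585, 25.8783) (11.6426, 24.2139) (9.4155, 34.197)]  |A|=55.4704
6. ⊥bis P5·P4 via (8.455,25.665): [(0.1585, 25.8783) (6.4778, 24.9624) (11.1085, 26.6079) (9.4155, 34.197)]  |A|=49.4879
7. ⊥bis P5·P6 via (5.42,28.32): [(4.465, 29.7483) (7.4371, 25.3033) (11.1085, 26.6079) (9.4155, 34.197)]  |A|=32.6494
8. ⊥bis P5·P7 via (9.03,34.685): [(4.465, 29.7483) (7.4371, 25.3033) (11.1085, 26.6079) (9.4155, 34.197)]  |A|=32.6494
9. ⊥bis P5·P8 via (10.675,35.675): [(4.465, 29.7483) (7.4371, 25.3033) (11.1085, 26.6079) (9.4155, 34.197)]  |A|=32.6494
10. ⊥bis P5·P9 via (6.09,27.225): [(4.465, 29.7483) (6.1796, 27.1839) (9.0397, 25.8728) (11.1085, 26.6079) (9.4155, 34.197)]  |A|=30.7844
11. canonical 5-gon: [(4.465, 29.7483) (6.1796, 27.1839) (9.0397, 25.8728) (11.1085, 26.6079) (9.4155, 34.197)]
12. shoelace: 30.7844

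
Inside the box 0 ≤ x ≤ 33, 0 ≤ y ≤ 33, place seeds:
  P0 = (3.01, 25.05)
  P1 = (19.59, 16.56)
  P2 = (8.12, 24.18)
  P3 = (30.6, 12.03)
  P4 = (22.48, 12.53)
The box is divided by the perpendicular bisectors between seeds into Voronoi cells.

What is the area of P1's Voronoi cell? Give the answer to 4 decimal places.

1. box [0,33]×[0,33]: [(0, 0) (33, 0) (33, 33) (0, 33)]
2. ⊥bis P1·P0 via (11.3,20.805): [(0.6465, 0) (33, 0) (33, 33) (17.5446, 33)]  |A|=788.8462
3. ⊥bis P1·P2 via (13.855,20.37): [(1.7366, 2.1288) (0.6465, 0) (33, 0) (33, 33) (22.2456, 33)]  |A|=716.283
4. ⊥bis P1·P3 via (25.095,14.295): [(1.7366, 2.1288) (0.6465, 0) (19.2134, 0) (32.7911, 33) (22.2456, 33)]  |A|=485.3568
5. ⊥bis P1·P4 via (21.035,14.545): [(1.7366, 2.1288) (0.6465, 0) (0.7525, 0) (26.9402, 18.7798) (32.7911, 33) (22.2456, 33)]  |A|=312.0112
6. canonical 6-gon: [(1.7366, 2.1288) (0.6465, 0) (0.7525, 0) (26.9402, 18.7798) (32.7911, 33) (22.2456, 33)]
7. shoelace: 312.0112

Area of P1's cell: 312.0112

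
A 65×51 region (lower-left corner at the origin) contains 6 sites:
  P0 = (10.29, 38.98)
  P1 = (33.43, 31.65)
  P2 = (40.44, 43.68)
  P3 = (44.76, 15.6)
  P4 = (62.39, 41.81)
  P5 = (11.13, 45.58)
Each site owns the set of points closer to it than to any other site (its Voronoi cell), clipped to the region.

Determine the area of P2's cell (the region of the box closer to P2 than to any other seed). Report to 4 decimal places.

1. box [0,65]×[0,51]: [(0, 0) (65, 0) (65, 51) (0, 51)]
2. ⊥bis P2·P0 via (25.365,41.33): [(31.8078, 0) (65, 0) (65, 51) (23.8576, 51)]  |A|=1895.5326
3. ⊥bis P2·P1 via (36.935,37.665): [(24.8374, 44.7144) (65, 21.3112) (65, 51) (23.8576, 51)]  |A|=725.4913
4. ⊥bis P2·P3 via (42.6,29.64): [(24.8374, 44.7144) (49.0136, 30.6267) (65, 33.0862) (65, 51) (23.8576, 51)]  |A|=631.3719
5. ⊥bis P2·P4 via (51.415,42.745): [(24.8374, 44.7144) (49.0136, 30.6267) (50.4008, 30.8401) (52.1183, 51) (23.8576, 51)]  |A|=370.7608
6. ⊥bis P2·P5 via (25.785,44.63): [(25.7558, 44.1792) (49.0136, 30.6267) (50.4008, 30.8401) (52.1183, 51) (26.1979, 51)]  |A|=360.1552
7. canonical 5-gon: [(25.7558, 44.1792) (49.0136, 30.6267) (50.4008, 30.8401) (52.1183, 51) (26.1979, 51)]
8. shoelace: 360.1552

Area of P2's cell: 360.1552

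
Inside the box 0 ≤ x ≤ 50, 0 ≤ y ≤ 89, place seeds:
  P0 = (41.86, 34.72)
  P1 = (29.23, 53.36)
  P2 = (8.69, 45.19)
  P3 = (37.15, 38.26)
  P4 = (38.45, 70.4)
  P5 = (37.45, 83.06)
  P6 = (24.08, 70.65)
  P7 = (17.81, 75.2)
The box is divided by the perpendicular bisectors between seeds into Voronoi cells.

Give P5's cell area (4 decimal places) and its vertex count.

1. box [0,50]×[0,89]: [(0, 0) (50, 0) (50, 89) (0, 89)]
2. ⊥bis P5·P0 via (39.655,58.89): [(0, 55.2723) (50, 59.8338) (50, 89) (0, 89)]  |A|=1572.3479
3. ⊥bis P5·P1 via (33.34,68.21): [(0, 77.4374) (50, 63.5991) (50, 89) (0, 89)]  |A|=924.0879
4. ⊥bis P5·P2 via (23.07,64.125): [(0, 81.6453) (8.7178, 75.0246) (50, 63.5991) (50, 89) (0, 89)]  |A|=905.7462
5. ⊥bis P5·P3 via (37.3,60.66): [(0, 81.6453) (8.7178, 75.0246) (50, 63.5991) (50, 89) (0, 89)]  |A|=905.7462
6. ⊥bis P5·P4 via (37.95,76.73): [(0, 81.6453) (8.7178, 75.0246) (10.4146, 74.555) (50, 77.6818) (50, 89) (0, 89)]  |A|=627.0103
7. ⊥bis P5·P6 via (30.765,76.855): [(31.3639, 76.2098) (50, 77.6818) (50, 89) (19.492, 89)]  |A|=300.5653
8. ⊥bis P5·P7 via (27.63,79.13): [(26.8543, 81.0682) (31.3639, 76.2098) (50, 77.6818) (50, 89) (23.68, 89)]  |A|=283.9563
9. canonical 5-gon: [(26.8543, 81.0682) (31.3639, 76.2098) (50, 77.6818) (50, 89) (23.68, 89)]
10. shoelace: 283.9563

Area of P5's cell: 283.9563 (5 vertices)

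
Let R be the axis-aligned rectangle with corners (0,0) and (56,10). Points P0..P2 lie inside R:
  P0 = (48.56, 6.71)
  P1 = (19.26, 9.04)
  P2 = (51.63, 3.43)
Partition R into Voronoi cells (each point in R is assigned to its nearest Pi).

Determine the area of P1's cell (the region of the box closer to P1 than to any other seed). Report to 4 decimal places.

1. box [0,56]×[0,10]: [(0, 0) (56, 0) (56, 10) (0, 10)]
2. ⊥bis P1·P0 via (33.91,7.875): [(0, 0) (33.2838, 0) (34.079, 10) (0, 10)]  |A|=336.8137
3. ⊥bis P1·P2 via (35.445,6.235): [(0, 0) (33.2838, 0) (34.079, 10) (0, 10)]  |A|=336.8137
4. canonical 4-gon: [(0, 0) (33.2838, 0) (34.079, 10) (0, 10)]
5. shoelace: 336.8137

Area of P1's cell: 336.8137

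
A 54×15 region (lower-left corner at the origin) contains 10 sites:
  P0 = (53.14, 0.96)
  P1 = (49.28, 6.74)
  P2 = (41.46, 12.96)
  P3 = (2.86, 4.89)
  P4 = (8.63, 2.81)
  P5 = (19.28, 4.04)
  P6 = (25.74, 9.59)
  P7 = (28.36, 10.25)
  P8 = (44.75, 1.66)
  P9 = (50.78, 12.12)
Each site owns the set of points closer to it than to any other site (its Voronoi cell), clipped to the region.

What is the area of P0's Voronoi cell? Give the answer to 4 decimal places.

1. box [0,54]×[0,15]: [(0, 0) (54, 0) (54, 15) (0, 15)]
2. ⊥bis P0·P1 via (51.21,3.85): [(45.445, 0) (54, 0) (54, 5.7132)]  |A|=24.4384
3. ⊥bis P0·P2 via (47.3,6.96): [(45.445, 0) (54, 0) (54, 5.7132)]  |A|=24.4384
4. ⊥bis P0·P3 via (28,2.925): [(45.445, 0) (54, 0) (54, 5.7132)]  |A|=24.4384
5. ⊥bis P0·P4 via (30.885,1.885): [(45.445, 0) (54, 0) (54, 5.7132)]  |A|=24.4384
6. ⊥bis P0·P5 via (36.21,2.5): [(45.445, 0) (54, 0) (54, 5.7132)]  |A|=24.4384
7. ⊥bis P0·P6 via (39.44,5.275): [(45.445, 0) (54, 0) (54, 5.7132)]  |A|=24.4384
8. ⊥bis P0·P7 via (40.75,5.605): [(45.445, 0) (54, 0) (54, 5.7132)]  |A|=24.4384
9. ⊥bis P0·P8 via (48.945,1.31): [(49.0358, 2.398) (48.8357, 0) (54, 0) (54, 5.7132)]  |A|=20.3729
10. ⊥bis P0·P9 via (51.96,6.54): [(49.0358, 2.398) (48.8357, 0) (54, 0) (54, 5.7132)]  |A|=20.3729
11. canonical 4-gon: [(49.0358, 2.398) (48.8357, 0) (54, 0) (54, 5.7132)]
12. shoelace: 20.3729

Area of P0's cell: 20.3729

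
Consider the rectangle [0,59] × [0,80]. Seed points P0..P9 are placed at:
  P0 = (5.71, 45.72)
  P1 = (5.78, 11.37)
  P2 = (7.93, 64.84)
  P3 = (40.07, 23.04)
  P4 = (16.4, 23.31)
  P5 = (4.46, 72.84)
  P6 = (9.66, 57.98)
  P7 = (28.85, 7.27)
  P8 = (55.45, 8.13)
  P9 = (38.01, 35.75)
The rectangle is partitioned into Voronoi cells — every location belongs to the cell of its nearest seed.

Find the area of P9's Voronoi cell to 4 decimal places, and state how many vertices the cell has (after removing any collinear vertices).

1. box [0,59]×[0,80]: [(0, 0) (59, 0) (59, 80) (0, 80)]
2. ⊥bis P9·P0 via (21.86,40.735): [(9.2864, 0) (59, 0) (59, 80) (33.9799, 80)]  |A|=2989.3497
3. ⊥bis P9·P1 via (21.895,23.56): [(18.1051, 28.5702) (39.7167, 0) (59, 0) (59, 80) (33.9799, 80)]  |A|=2554.65
4. ⊥bis P9·P2 via (22.97,50.295): [(25.6739, 53.0909) (18.1051, 28.5702) (39.7167, 0) (59, 0) (59, 80) (51.6973, 80)]  |A|=2316.2695
5. ⊥bis P9·P3 via (39.04,29.395): [(25.6739, 53.0909) (18.1051, 28.5702) (19.8357, 26.2824) (59, 32.6301) (59, 80) (51.6973, 80)]  |A|=1423.896
6. ⊥bis P9·P4 via (27.205,29.53): [(25.6739, 53.0909) (21.4742, 39.4852) (28.2861, 27.652) (59, 32.6301) (59, 80) (51.6973, 80)]  |A|=1355.9354
7. ⊥bis P9·P5 via (21.235,54.295): [(25.6739, 53.0909) (21.4742, 39.4852) (28.2861, 27.652) (59, 32.6301) (59, 80) (51.6973, 80)]  |A|=1355.9354
8. ⊥bis P9·P6 via (23.835,46.865): [(41.7585, 69.723) (23.6983, 46.6907) (21.4742, 39.4852) (28.2861, 27.652) (59, 32.6301) (59, 80) (51.6973, 80)]  |A|=1320.8917
9. ⊥bis P9·P7 via (33.43,21.51): [(41.7585, 69.723) (23.6983, 46.6907) (21.4742, 39.4852) (28.2861, 27.652) (59, 32.6301) (59, 80) (51.6973, 80)]  |A|=1320.8917
10. ⊥bis P9·P8 via (46.73,21.94): [(41.7585, 69.723) (23.6983, 46.6907) (21.4742, 39.4852) (28.2861, 27.652) (59, 32.6301) (59, 80) (51.6973, 80)]  |A|=1320.8917
11. canonical 7-gon: [(41.7585, 69.723) (23.6983, 46.6907) (21.4742, 39.4852) (28.2861, 27.652) (59, 32.6301) (59, 80) (51.6973, 80)]
12. shoelace: 1320.8917

Area of P9's cell: 1320.8917 (7 vertices)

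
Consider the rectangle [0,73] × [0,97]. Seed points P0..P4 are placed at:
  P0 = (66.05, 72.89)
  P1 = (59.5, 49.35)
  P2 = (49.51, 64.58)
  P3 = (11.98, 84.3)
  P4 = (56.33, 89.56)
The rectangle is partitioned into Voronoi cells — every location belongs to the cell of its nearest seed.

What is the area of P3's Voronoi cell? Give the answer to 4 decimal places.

Area of P3's cell: 1649.7989

1. box [0,73]×[0,97]: [(0, 0) (73, 0) (73, 97) (0, 97)]
2. ⊥bis P3·P0 via (39.015,78.595): [(0, 0) (22.4297, 0) (42.8989, 97) (0, 97)]  |A|=3168.4342
3. ⊥bis P3·P1 via (35.74,66.825): [(0, 18.2309) (36.8496, 68.3337) (42.8989, 97) (0, 97)]  |A|=2066.1824
4. ⊥bis P3·P2 via (30.745,74.44): [(0, 18.2309) (4.2375, 23.9924) (42.5991, 97) (0, 97)]  |A|=1721.9198
5. ⊥bis P3·P4 via (34.155,86.93): [(0, 18.2309) (4.2375, 23.9924) (34.7356, 82.0347) (32.9607, 97) (0, 97)]  |A|=1649.7989
6. canonical 5-gon: [(0, 18.2309) (4.2375, 23.9924) (34.7356, 82.0347) (32.9607, 97) (0, 97)]
7. shoelace: 1649.7989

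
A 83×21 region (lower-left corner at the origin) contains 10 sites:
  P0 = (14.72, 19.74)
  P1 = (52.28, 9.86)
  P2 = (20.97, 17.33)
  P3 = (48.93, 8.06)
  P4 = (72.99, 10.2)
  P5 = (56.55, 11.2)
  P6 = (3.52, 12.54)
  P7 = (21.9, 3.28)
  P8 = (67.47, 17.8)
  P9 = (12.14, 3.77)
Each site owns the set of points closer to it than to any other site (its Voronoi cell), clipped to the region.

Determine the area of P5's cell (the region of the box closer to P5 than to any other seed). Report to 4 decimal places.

1. box [0,83]×[0,21]: [(0, 0) (83, 0) (83, 21) (0, 21)]
2. ⊥bis P5·P0 via (35.635,15.47): [(32.4766, 0) (83, 0) (83, 21) (36.764, 21)]  |A|=1015.9731
3. ⊥bis P5·P1 via (54.415,10.53): [(57.7195, 0) (83, 0) (83, 21) (51.1293, 21)]  |A|=600.0873
4. ⊥bis P5·P2 via (38.76,14.265): [(57.7195, 0) (83, 0) (83, 21) (51.1293, 21)]  |A|=600.0873
5. ⊥bis P5·P3 via (52.74,9.63): [(57.7195, 0) (83, 0) (83, 21) (51.1293, 21)]  |A|=600.0873
6. ⊥bis P5·P4 via (64.77,10.7): [(57.7195, 0) (64.1191, 0) (65.3965, 21) (51.1293, 21)]  |A|=217.0018
7. ⊥bis P5·P6 via (30.035,11.87): [(57.7195, 0) (64.1191, 0) (65.3965, 21) (51.1293, 21)]  |A|=217.0018
8. ⊥bis P5·P7 via (39.225,7.24): [(57.7195, 0) (64.1191, 0) (65.3965, 21) (51.1293, 21)]  |A|=217.0018
9. ⊥bis P5·P8 via (62.01,14.5): [(57.7195, 0) (64.1191, 0) (64.7276, 10.0035) (58.0814, 21) (51.1293, 21)]  |A|=176.7818
10. ⊥bis P5·P9 via (34.345,7.485): [(57.7195, 0) (64.1191, 0) (64.7276, 10.0035) (58.0814, 21) (51.1293, 21)]  |A|=176.7818
11. canonical 5-gon: [(57.7195, 0) (64.1191, 0) (64.7276, 10.0035) (58.0814, 21) (51.1293, 21)]
12. shoelace: 176.7818

Area of P5's cell: 176.7818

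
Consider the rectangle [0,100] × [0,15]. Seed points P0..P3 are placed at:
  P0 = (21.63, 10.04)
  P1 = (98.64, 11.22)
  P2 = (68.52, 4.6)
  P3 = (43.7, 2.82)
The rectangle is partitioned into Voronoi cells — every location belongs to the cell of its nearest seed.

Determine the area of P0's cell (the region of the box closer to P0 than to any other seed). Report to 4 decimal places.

Area of P0's cell: 495.2256

1. box [0,100]×[0,15]: [(0, 0) (100, 0) (100, 15) (0, 15)]
2. ⊥bis P0·P1 via (60.135,10.63): [(0, 0) (60.2979, 0) (60.068, 15) (0, 15)]  |A|=902.7444
3. ⊥bis P0·P2 via (45.075,7.32): [(0, 0) (44.2258, 0) (45.966, 15) (0, 15)]  |A|=676.4382
4. ⊥bis P0·P3 via (32.665,6.43): [(0, 0) (30.5615, 0) (35.4686, 15) (0, 15)]  |A|=495.2256
5. canonical 4-gon: [(0, 0) (30.5615, 0) (35.4686, 15) (0, 15)]
6. shoelace: 495.2256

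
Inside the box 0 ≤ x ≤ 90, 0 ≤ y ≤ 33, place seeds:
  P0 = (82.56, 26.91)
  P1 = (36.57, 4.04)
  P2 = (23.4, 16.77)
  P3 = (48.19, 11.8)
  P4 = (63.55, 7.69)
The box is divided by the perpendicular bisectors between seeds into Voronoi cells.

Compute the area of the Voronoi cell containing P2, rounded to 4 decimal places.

Area of P2's cell: 1085.5327

1. box [0,90]×[0,33]: [(0, 0) (90, 0) (90, 33) (0, 33)]
2. ⊥bis P2·P0 via (52.98,21.84): [(0, 0) (56.7234, 0) (51.0672, 33) (0, 33)]  |A|=1778.544
3. ⊥bis P2·P1 via (29.985,10.405): [(0, 0) (19.9276, 0) (51.1813, 32.334) (51.0672, 33) (0, 33)]  |A|=1183.6678
4. ⊥bis P2·P3 via (35.795,14.285): [(0, 0) (19.9276, 0) (36.334, 16.9734) (39.5471, 33) (0, 33)]  |A|=1085.5327
5. ⊥bis P2·P4 via (43.475,12.23): [(0, 0) (19.9276, 0) (36.334, 16.9734) (39.5471, 33) (0, 33)]  |A|=1085.5327
6. canonical 5-gon: [(0, 0) (19.9276, 0) (36.334, 16.9734) (39.5471, 33) (0, 33)]
7. shoelace: 1085.5327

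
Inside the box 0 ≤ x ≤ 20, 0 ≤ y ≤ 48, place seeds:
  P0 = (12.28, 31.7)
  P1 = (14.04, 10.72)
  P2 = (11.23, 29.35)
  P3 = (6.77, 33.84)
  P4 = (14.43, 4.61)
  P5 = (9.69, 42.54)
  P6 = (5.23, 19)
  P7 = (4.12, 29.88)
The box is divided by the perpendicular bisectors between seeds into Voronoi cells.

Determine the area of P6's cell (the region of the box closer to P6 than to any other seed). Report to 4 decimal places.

Area of P6's cell: 160.9881

1. box [0,20]×[0,48]: [(0, 0) (20, 0) (20, 48) (0, 48)]
2. ⊥bis P6·P0 via (8.755,25.35): [(0, 30.2101) (0, 0) (20, 0) (20, 19.1077)]  |A|=493.1776
3. ⊥bis P6·P1 via (9.635,14.86): [(15.8121, 21.4325) (0, 30.2101) (0, 4.6083)]  |A|=202.4089
4. ⊥bis P6·P2 via (8.23,24.175): [(14.8065, 20.3625) (0, 28.946) (0, 4.6083)]  |A|=180.1785
5. ⊥bis P6·P3 via (6,26.42): [(14.8065, 20.3625) (3.9992, 26.6276) (0, 27.0426) (0, 4.6083)]  |A|=176.3725
6. ⊥bis P6·P4 via (9.83,11.805): [(2.1477, 6.8935) (14.8065, 20.3625) (3.9992, 26.6276) (0, 27.0426) (0, 5.5204)]  |A|=175.393
7. ⊥bis P6·P5 via (7.46,30.77): [(2.1477, 6.8935) (14.8065, 20.3625) (3.9992, 26.6276) (0, 27.0426) (0, 5.5204)]  |A|=175.393
8. ⊥bis P6·P7 via (4.675,24.44): [(2.1477, 6.8935) (14.8065, 20.3625) (7.3093, 24.7088) (0, 23.963) (0, 5.5204)]  |A|=160.9881
9. canonical 5-gon: [(2.1477, 6.8935) (14.8065, 20.3625) (7.3093, 24.7088) (0, 23.963) (0, 5.5204)]
10. shoelace: 160.9881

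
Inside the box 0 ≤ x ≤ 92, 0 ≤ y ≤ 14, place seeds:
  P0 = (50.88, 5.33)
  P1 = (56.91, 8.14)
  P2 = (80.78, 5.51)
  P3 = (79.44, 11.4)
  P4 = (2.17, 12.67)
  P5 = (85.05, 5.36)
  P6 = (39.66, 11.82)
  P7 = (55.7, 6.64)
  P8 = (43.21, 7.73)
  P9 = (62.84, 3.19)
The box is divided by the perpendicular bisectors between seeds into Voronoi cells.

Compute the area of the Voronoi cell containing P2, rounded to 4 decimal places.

Area of P2's cell: 85.7546

1. box [0,92]×[0,14]: [(0, 0) (92, 0) (92, 14) (0, 14)]
2. ⊥bis P2·P0 via (65.83,5.42): [(65.8626, 0) (92, 0) (92, 14) (65.7783, 14)]  |A|=366.5132
3. ⊥bis P2·P1 via (68.845,6.825): [(68.093, 0) (92, 0) (92, 14) (69.6355, 14)]  |A|=323.9001
4. ⊥bis P2·P3 via (80.11,8.455): [(68.7396, 5.8682) (68.093, 0) (92, 0) (92, 11.16)]  |A|=199.9387
5. ⊥bis P2·P4 via (41.475,9.09): [(68.7396, 5.8682) (68.093, 0) (92, 0) (92, 11.16)]  |A|=199.9387
6. ⊥bis P2·P5 via (82.915,5.435): [(83.0445, 9.1226) (68.7396, 5.8682) (68.093, 0) (82.7241, 0)]  |A|=107.6567
7. ⊥bis P2·P6 via (60.22,8.665): [(83.0445, 9.1226) (68.7396, 5.8682) (68.093, 0) (82.7241, 0)]  |A|=107.6567
8. ⊥bis P2·P7 via (68.24,6.075): [(83.0445, 9.1226) (68.7396, 5.8682) (68.093, 0) (82.7241, 0)]  |A|=107.6567
9. ⊥bis P2·P8 via (61.995,6.62): [(83.0445, 9.1226) (68.7396, 5.8682) (68.093, 0) (82.7241, 0)]  |A|=107.6567
10. ⊥bis P2·P9 via (71.81,4.35): [(83.0445, 9.1226) (71.5315, 6.5034) (72.3725, 0) (82.7241, 0)]  |A|=85.7546
11. canonical 4-gon: [(83.0445, 9.1226) (71.5315, 6.5034) (72.3725, 0) (82.7241, 0)]
12. shoelace: 85.7546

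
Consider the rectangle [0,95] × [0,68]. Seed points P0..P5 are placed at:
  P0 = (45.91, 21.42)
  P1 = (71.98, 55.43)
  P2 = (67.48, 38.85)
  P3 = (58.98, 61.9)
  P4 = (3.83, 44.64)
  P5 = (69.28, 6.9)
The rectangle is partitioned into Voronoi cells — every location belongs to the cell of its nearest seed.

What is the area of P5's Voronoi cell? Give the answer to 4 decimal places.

1. box [0,95]×[0,68]: [(0, 0) (95, 0) (95, 68) (0, 68)]
2. ⊥bis P5·P0 via (57.595,14.16): [(48.7973, 0) (95, 0) (95, 68) (91.0463, 68)]  |A|=1705.3191
3. ⊥bis P5·P1 via (70.63,31.165): [(68.2429, 31.2978) (48.7973, 0) (95, 0) (95, 29.8092)]  |A|=1121.8259
4. ⊥bis P5·P2 via (68.38,22.875): [(62.8149, 22.5615) (48.7973, 0) (95, 0) (95, 24.3747)]  |A|=913.4522
5. ⊥bis P5·P3 via (64.13,34.4): [(62.8149, 22.5615) (48.7973, 0) (95, 0) (95, 24.3747)]  |A|=913.4522
6. ⊥bis P5·P4 via (36.555,25.77): [(62.8149, 22.5615) (48.7973, 0) (95, 0) (95, 24.3747)]  |A|=913.4522
7. canonical 4-gon: [(62.8149, 22.5615) (48.7973, 0) (95, 0) (95, 24.3747)]
8. shoelace: 913.4522

Area of P5's cell: 913.4522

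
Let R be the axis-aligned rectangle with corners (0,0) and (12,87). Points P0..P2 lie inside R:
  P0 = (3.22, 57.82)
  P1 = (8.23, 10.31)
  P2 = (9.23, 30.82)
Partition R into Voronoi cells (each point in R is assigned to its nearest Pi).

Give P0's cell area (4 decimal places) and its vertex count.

Area of P0's cell: 512.7610 (4 vertices)

1. box [0,12]×[0,87]: [(0, 0) (12, 0) (12, 87) (0, 87)]
2. ⊥bis P0·P1 via (5.725,34.065): [(0, 33.4613) (12, 34.7267) (12, 87) (0, 87)]  |A|=634.872
3. ⊥bis P0·P2 via (6.225,44.32): [(0, 42.9344) (12, 45.6055) (12, 87) (0, 87)]  |A|=512.761
4. canonical 4-gon: [(0, 42.9344) (12, 45.6055) (12, 87) (0, 87)]
5. shoelace: 512.761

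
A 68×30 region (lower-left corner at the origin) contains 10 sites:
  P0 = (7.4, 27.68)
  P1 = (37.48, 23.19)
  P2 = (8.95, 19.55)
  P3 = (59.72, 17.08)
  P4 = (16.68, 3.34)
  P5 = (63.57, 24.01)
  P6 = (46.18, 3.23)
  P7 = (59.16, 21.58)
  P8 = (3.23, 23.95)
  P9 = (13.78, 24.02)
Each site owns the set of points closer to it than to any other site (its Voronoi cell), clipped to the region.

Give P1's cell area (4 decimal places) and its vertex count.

1. box [0,68]×[0,30]: [(0, 0) (68, 0) (68, 30) (0, 30)]
2. ⊥bis P1·P0 via (22.44,25.435): [(18.6434, 0) (68, 0) (68, 30) (23.1214, 30)]  |A|=1413.5285
3. ⊥bis P1·P2 via (23.215,21.37): [(22.5782, 26.361) (25.9415, 0) (68, 0) (68, 30) (23.1214, 30)]  |A|=1317.3354
4. ⊥bis P1·P3 via (48.6,20.135): [(22.5782, 26.361) (25.9415, 0) (43.0683, 0) (51.3102, 30) (23.1214, 30)]  |A|=693.0132
5. ⊥bis P1·P4 via (27.08,13.265): [(22.5782, 26.361) (23.8122, 16.6892) (39.7391, 0) (43.0683, 0) (51.3102, 30) (23.1214, 30)]  |A|=577.8774
6. ⊥bis P1·P5 via (50.525,23.6): [(22.5782, 26.361) (23.8122, 16.6892) (39.7391, 0) (43.0683, 0) (50.4251, 26.7783) (50.3239, 30) (23.1214, 30)]  |A|=576.2885
7. ⊥bis P1·P6 via (41.83,13.21): [(22.5782, 26.361) (23.8122, 16.6892) (31.4501, 8.6857) (47.3597, 15.6202) (50.4251, 26.7783) (50.3239, 30) (23.1214, 30)]  |A|=452.4545
8. ⊥bis P1·P7 via (48.32,22.385): [(22.5782, 26.361) (23.8122, 16.6892) (31.4501, 8.6857) (47.3597, 15.6202) (47.9873, 17.9048) (48.8855, 30) (23.1214, 30)]  |A|=439.3797
9. ⊥bis P1·P8 via (20.355,23.57): [(22.5782, 26.361) (23.8122, 16.6892) (31.4501, 8.6857) (47.3597, 15.6202) (47.9873, 17.9048) (48.8855, 30) (23.1214, 30)]  |A|=439.3797
10. ⊥bis P1·P9 via (25.63,23.605): [(25.332, 15.0966) (31.4501, 8.6857) (47.3597, 15.6202) (47.9873, 17.9048) (48.8855, 30) (25.854, 30)]  |A|=404.5806
11. canonical 6-gon: [(25.332, 15.0966) (31.4501, 8.6857) (47.3597, 15.6202) (47.9873, 17.9048) (48.8855, 30) (25.854, 30)]
12. shoelace: 404.5806

Area of P1's cell: 404.5806 (6 vertices)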